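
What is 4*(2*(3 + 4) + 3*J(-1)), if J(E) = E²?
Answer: 68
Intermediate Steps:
4*(2*(3 + 4) + 3*J(-1)) = 4*(2*(3 + 4) + 3*(-1)²) = 4*(2*7 + 3*1) = 4*(14 + 3) = 4*17 = 68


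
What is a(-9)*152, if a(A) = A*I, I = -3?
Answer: 4104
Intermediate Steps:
a(A) = -3*A (a(A) = A*(-3) = -3*A)
a(-9)*152 = -3*(-9)*152 = 27*152 = 4104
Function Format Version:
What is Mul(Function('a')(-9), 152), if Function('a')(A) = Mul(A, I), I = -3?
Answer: 4104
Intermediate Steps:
Function('a')(A) = Mul(-3, A) (Function('a')(A) = Mul(A, -3) = Mul(-3, A))
Mul(Function('a')(-9), 152) = Mul(Mul(-3, -9), 152) = Mul(27, 152) = 4104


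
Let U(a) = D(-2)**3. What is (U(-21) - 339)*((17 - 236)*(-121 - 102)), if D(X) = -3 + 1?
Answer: -16946439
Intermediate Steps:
D(X) = -2
U(a) = -8 (U(a) = (-2)**3 = -8)
(U(-21) - 339)*((17 - 236)*(-121 - 102)) = (-8 - 339)*((17 - 236)*(-121 - 102)) = -(-75993)*(-223) = -347*48837 = -16946439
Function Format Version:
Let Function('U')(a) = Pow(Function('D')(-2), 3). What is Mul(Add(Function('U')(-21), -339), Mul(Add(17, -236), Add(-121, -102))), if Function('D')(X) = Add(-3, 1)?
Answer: -16946439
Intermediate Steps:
Function('D')(X) = -2
Function('U')(a) = -8 (Function('U')(a) = Pow(-2, 3) = -8)
Mul(Add(Function('U')(-21), -339), Mul(Add(17, -236), Add(-121, -102))) = Mul(Add(-8, -339), Mul(Add(17, -236), Add(-121, -102))) = Mul(-347, Mul(-219, -223)) = Mul(-347, 48837) = -16946439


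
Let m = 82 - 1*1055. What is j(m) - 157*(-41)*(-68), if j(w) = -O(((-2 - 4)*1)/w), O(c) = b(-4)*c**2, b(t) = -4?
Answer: -414398430820/946729 ≈ -4.3772e+5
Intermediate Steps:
m = -973 (m = 82 - 1055 = -973)
O(c) = -4*c**2
j(w) = 144/w**2 (j(w) = -(-4)*(((-2 - 4)*1)/w)**2 = -(-4)*((-6*1)/w)**2 = -(-4)*(-6/w)**2 = -(-4)*36/w**2 = -(-144)/w**2 = 144/w**2)
j(m) - 157*(-41)*(-68) = 144/(-973)**2 - 157*(-41)*(-68) = 144*(1/946729) + 6437*(-68) = 144/946729 - 437716 = -414398430820/946729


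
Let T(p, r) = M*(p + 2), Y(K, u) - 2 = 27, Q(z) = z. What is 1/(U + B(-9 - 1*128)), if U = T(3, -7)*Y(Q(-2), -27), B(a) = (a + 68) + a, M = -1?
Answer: -1/351 ≈ -0.0028490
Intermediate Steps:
Y(K, u) = 29 (Y(K, u) = 2 + 27 = 29)
T(p, r) = -2 - p (T(p, r) = -(p + 2) = -(2 + p) = -2 - p)
B(a) = 68 + 2*a (B(a) = (68 + a) + a = 68 + 2*a)
U = -145 (U = (-2 - 1*3)*29 = (-2 - 3)*29 = -5*29 = -145)
1/(U + B(-9 - 1*128)) = 1/(-145 + (68 + 2*(-9 - 1*128))) = 1/(-145 + (68 + 2*(-9 - 128))) = 1/(-145 + (68 + 2*(-137))) = 1/(-145 + (68 - 274)) = 1/(-145 - 206) = 1/(-351) = -1/351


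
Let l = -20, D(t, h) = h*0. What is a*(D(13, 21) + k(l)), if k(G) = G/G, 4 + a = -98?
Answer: -102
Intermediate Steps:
D(t, h) = 0
a = -102 (a = -4 - 98 = -102)
k(G) = 1
a*(D(13, 21) + k(l)) = -102*(0 + 1) = -102*1 = -102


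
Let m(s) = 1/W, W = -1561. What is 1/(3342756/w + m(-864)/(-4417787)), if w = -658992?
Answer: -378709824982412/1921016552071525 ≈ -0.19714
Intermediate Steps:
m(s) = -1/1561 (m(s) = 1/(-1561) = -1/1561)
1/(3342756/w + m(-864)/(-4417787)) = 1/(3342756/(-658992) - 1/1561/(-4417787)) = 1/(3342756*(-1/658992) - 1/1561*(-1/4417787)) = 1/(-278563/54916 + 1/6896165507) = 1/(-1921016552071525/378709824982412) = -378709824982412/1921016552071525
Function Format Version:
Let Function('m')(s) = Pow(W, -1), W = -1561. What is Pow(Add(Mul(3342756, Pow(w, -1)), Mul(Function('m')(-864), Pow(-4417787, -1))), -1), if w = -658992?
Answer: Rational(-378709824982412, 1921016552071525) ≈ -0.19714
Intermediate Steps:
Function('m')(s) = Rational(-1, 1561) (Function('m')(s) = Pow(-1561, -1) = Rational(-1, 1561))
Pow(Add(Mul(3342756, Pow(w, -1)), Mul(Function('m')(-864), Pow(-4417787, -1))), -1) = Pow(Add(Mul(3342756, Pow(-658992, -1)), Mul(Rational(-1, 1561), Pow(-4417787, -1))), -1) = Pow(Add(Mul(3342756, Rational(-1, 658992)), Mul(Rational(-1, 1561), Rational(-1, 4417787))), -1) = Pow(Add(Rational(-278563, 54916), Rational(1, 6896165507)), -1) = Pow(Rational(-1921016552071525, 378709824982412), -1) = Rational(-378709824982412, 1921016552071525)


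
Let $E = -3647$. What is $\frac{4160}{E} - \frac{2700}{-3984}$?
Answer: $- \frac{560545}{1210804} \approx -0.46295$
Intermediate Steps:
$\frac{4160}{E} - \frac{2700}{-3984} = \frac{4160}{-3647} - \frac{2700}{-3984} = 4160 \left(- \frac{1}{3647}\right) - - \frac{225}{332} = - \frac{4160}{3647} + \frac{225}{332} = - \frac{560545}{1210804}$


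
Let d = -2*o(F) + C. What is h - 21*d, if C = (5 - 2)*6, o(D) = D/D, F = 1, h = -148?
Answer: -484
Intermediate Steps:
o(D) = 1
C = 18 (C = 3*6 = 18)
d = 16 (d = -2*1 + 18 = -2 + 18 = 16)
h - 21*d = -148 - 21*16 = -148 - 336 = -484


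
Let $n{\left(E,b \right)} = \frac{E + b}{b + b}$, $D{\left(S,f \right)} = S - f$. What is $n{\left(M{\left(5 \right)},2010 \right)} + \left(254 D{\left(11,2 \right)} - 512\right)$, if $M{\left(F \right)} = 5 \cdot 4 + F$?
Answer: $\frac{1426703}{804} \approx 1774.5$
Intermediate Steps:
$M{\left(F \right)} = 20 + F$
$n{\left(E,b \right)} = \frac{E + b}{2 b}$
$n{\left(M{\left(5 \right)},2010 \right)} + \left(254 D{\left(11,2 \right)} - 512\right) = \frac{\left(20 + 5\right) + 2010}{2 \cdot 2010} - \left(512 - 254 \left(11 - 2\right)\right) = \frac{1}{2} \cdot \frac{1}{2010} \left(25 + 2010\right) - \left(512 - 254 \left(11 - 2\right)\right) = \frac{1}{2} \cdot \frac{1}{2010} \cdot 2035 + \left(254 \cdot 9 - 512\right) = \frac{407}{804} + \left(2286 - 512\right) = \frac{407}{804} + 1774 = \frac{1426703}{804}$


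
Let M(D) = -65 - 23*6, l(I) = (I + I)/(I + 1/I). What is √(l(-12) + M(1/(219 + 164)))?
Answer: I*√4226315/145 ≈ 14.178*I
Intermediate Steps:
l(I) = 2*I/(I + 1/I) (l(I) = (2*I)/(I + 1/I) = 2*I/(I + 1/I))
M(D) = -203 (M(D) = -65 - 138 = -203)
√(l(-12) + M(1/(219 + 164))) = √(2*(-12)²/(1 + (-12)²) - 203) = √(2*144/(1 + 144) - 203) = √(2*144/145 - 203) = √(2*144*(1/145) - 203) = √(288/145 - 203) = √(-29147/145) = I*√4226315/145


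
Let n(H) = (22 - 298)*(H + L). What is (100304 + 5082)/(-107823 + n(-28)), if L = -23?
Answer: -105386/93747 ≈ -1.1242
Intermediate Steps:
n(H) = 6348 - 276*H (n(H) = (22 - 298)*(H - 23) = -276*(-23 + H) = 6348 - 276*H)
(100304 + 5082)/(-107823 + n(-28)) = (100304 + 5082)/(-107823 + (6348 - 276*(-28))) = 105386/(-107823 + (6348 + 7728)) = 105386/(-107823 + 14076) = 105386/(-93747) = 105386*(-1/93747) = -105386/93747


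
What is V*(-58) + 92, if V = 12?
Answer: -604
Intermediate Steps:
V*(-58) + 92 = 12*(-58) + 92 = -696 + 92 = -604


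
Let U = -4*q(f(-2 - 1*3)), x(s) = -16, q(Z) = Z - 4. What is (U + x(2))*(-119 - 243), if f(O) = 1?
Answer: 1448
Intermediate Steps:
q(Z) = -4 + Z
U = 12 (U = -4*(-4 + 1) = -4*(-3) = 12)
(U + x(2))*(-119 - 243) = (12 - 16)*(-119 - 243) = -4*(-362) = 1448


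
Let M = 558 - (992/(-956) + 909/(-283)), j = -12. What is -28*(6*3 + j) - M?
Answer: -49391897/67637 ≈ -730.25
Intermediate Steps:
M = 38028881/67637 (M = 558 - (992*(-1/956) + 909*(-1/283)) = 558 - (-248/239 - 909/283) = 558 - 1*(-287435/67637) = 558 + 287435/67637 = 38028881/67637 ≈ 562.25)
-28*(6*3 + j) - M = -28*(6*3 - 12) - 1*38028881/67637 = -28*(18 - 12) - 38028881/67637 = -28*6 - 38028881/67637 = -168 - 38028881/67637 = -49391897/67637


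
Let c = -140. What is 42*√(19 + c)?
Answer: 462*I ≈ 462.0*I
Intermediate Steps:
42*√(19 + c) = 42*√(19 - 140) = 42*√(-121) = 42*(11*I) = 462*I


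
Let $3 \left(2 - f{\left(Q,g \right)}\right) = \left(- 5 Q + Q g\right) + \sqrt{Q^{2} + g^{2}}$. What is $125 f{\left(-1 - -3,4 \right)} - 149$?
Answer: $\frac{553}{3} - \frac{250 \sqrt{5}}{3} \approx -2.0057$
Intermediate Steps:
$f{\left(Q,g \right)} = 2 - \frac{\sqrt{Q^{2} + g^{2}}}{3} + \frac{5 Q}{3} - \frac{Q g}{3}$ ($f{\left(Q,g \right)} = 2 - \frac{\left(- 5 Q + Q g\right) + \sqrt{Q^{2} + g^{2}}}{3} = 2 - \frac{\sqrt{Q^{2} + g^{2}} - 5 Q + Q g}{3} = 2 - \left(- \frac{5 Q}{3} + \frac{\sqrt{Q^{2} + g^{2}}}{3} + \frac{Q g}{3}\right) = 2 - \frac{\sqrt{Q^{2} + g^{2}}}{3} + \frac{5 Q}{3} - \frac{Q g}{3}$)
$125 f{\left(-1 - -3,4 \right)} - 149 = 125 \left(2 - \frac{\sqrt{\left(-1 - -3\right)^{2} + 4^{2}}}{3} + \frac{5 \left(-1 - -3\right)}{3} - \frac{1}{3} \left(-1 - -3\right) 4\right) - 149 = 125 \left(2 - \frac{\sqrt{\left(-1 + 3\right)^{2} + 16}}{3} + \frac{5 \left(-1 + 3\right)}{3} - \frac{1}{3} \left(-1 + 3\right) 4\right) - 149 = 125 \left(2 - \frac{\sqrt{2^{2} + 16}}{3} + \frac{5}{3} \cdot 2 - \frac{2}{3} \cdot 4\right) - 149 = 125 \left(2 - \frac{\sqrt{4 + 16}}{3} + \frac{10}{3} - \frac{8}{3}\right) - 149 = 125 \left(2 - \frac{\sqrt{20}}{3} + \frac{10}{3} - \frac{8}{3}\right) - 149 = 125 \left(2 - \frac{2 \sqrt{5}}{3} + \frac{10}{3} - \frac{8}{3}\right) - 149 = 125 \left(\frac{8}{3} - \frac{2 \sqrt{5}}{3}\right) - 149 = \left(\frac{1000}{3} - \frac{250 \sqrt{5}}{3}\right) - 149 = \frac{553}{3} - \frac{250 \sqrt{5}}{3}$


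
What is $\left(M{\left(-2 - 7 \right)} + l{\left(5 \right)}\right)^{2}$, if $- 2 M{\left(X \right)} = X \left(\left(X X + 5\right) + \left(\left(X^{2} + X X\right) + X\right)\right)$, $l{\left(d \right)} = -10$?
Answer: $\frac{4541161}{4} \approx 1.1353 \cdot 10^{6}$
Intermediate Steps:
$M{\left(X \right)} = - \frac{X \left(5 + X + 3 X^{2}\right)}{2}$ ($M{\left(X \right)} = - \frac{X \left(\left(X X + 5\right) + \left(\left(X^{2} + X X\right) + X\right)\right)}{2} = - \frac{X \left(\left(X^{2} + 5\right) + \left(\left(X^{2} + X^{2}\right) + X\right)\right)}{2} = - \frac{X \left(\left(5 + X^{2}\right) + \left(2 X^{2} + X\right)\right)}{2} = - \frac{X \left(\left(5 + X^{2}\right) + \left(X + 2 X^{2}\right)\right)}{2} = - \frac{X \left(5 + X + 3 X^{2}\right)}{2}$)
$\left(M{\left(-2 - 7 \right)} + l{\left(5 \right)}\right)^{2} = \left(- \frac{\left(-2 - 7\right) \left(5 - 9 + 3 \left(-2 - 7\right)^{2}\right)}{2} - 10\right)^{2} = \left(\left(- \frac{1}{2}\right) \left(-9\right) \left(5 - 9 + 3 \left(-9\right)^{2}\right) - 10\right)^{2} = \left(\left(- \frac{1}{2}\right) \left(-9\right) \left(5 - 9 + 3 \cdot 81\right) - 10\right)^{2} = \left(\left(- \frac{1}{2}\right) \left(-9\right) \left(5 - 9 + 243\right) - 10\right)^{2} = \left(\left(- \frac{1}{2}\right) \left(-9\right) 239 - 10\right)^{2} = \left(\frac{2151}{2} - 10\right)^{2} = \left(\frac{2131}{2}\right)^{2} = \frac{4541161}{4}$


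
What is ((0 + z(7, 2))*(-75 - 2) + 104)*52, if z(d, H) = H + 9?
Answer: -38636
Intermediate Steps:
z(d, H) = 9 + H
((0 + z(7, 2))*(-75 - 2) + 104)*52 = ((0 + (9 + 2))*(-75 - 2) + 104)*52 = ((0 + 11)*(-77) + 104)*52 = (11*(-77) + 104)*52 = (-847 + 104)*52 = -743*52 = -38636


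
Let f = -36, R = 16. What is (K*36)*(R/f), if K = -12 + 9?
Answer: 48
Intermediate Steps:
K = -3
(K*36)*(R/f) = (-3*36)*(16/(-36)) = -1728*(-1)/36 = -108*(-4/9) = 48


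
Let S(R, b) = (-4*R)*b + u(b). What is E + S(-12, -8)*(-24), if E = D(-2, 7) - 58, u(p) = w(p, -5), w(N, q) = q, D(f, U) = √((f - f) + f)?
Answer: 9278 + I*√2 ≈ 9278.0 + 1.4142*I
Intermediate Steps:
D(f, U) = √f (D(f, U) = √(0 + f) = √f)
u(p) = -5
S(R, b) = -5 - 4*R*b (S(R, b) = (-4*R)*b - 5 = -4*R*b - 5 = -5 - 4*R*b)
E = -58 + I*√2 (E = √(-2) - 58 = I*√2 - 58 = -58 + I*√2 ≈ -58.0 + 1.4142*I)
E + S(-12, -8)*(-24) = (-58 + I*√2) + (-5 - 4*(-12)*(-8))*(-24) = (-58 + I*√2) + (-5 - 384)*(-24) = (-58 + I*√2) - 389*(-24) = (-58 + I*√2) + 9336 = 9278 + I*√2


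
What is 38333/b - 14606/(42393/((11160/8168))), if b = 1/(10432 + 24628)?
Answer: 19390247799858190/14427751 ≈ 1.3440e+9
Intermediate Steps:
b = 1/35060 ≈ 2.8523e-5
38333/b - 14606/(42393/((11160/8168))) = 38333/(1/35060) - 14606/(42393/((11160/8168))) = 38333*35060 - 14606/(42393/((11160*(1/8168)))) = 1343954980 - 14606/(42393/(1395/1021)) = 1343954980 - 14606/(42393*(1021/1395)) = 1343954980 - 14606/14427751/465 = 1343954980 - 14606*465/14427751 = 1343954980 - 6791790/14427751 = 19390247799858190/14427751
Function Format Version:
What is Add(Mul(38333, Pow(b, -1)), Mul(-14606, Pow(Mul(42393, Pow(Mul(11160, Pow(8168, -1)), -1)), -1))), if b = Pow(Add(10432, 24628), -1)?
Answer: Rational(19390247799858190, 14427751) ≈ 1.3440e+9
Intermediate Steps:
b = Rational(1, 35060) (b = Pow(35060, -1) = Rational(1, 35060) ≈ 2.8523e-5)
Add(Mul(38333, Pow(b, -1)), Mul(-14606, Pow(Mul(42393, Pow(Mul(11160, Pow(8168, -1)), -1)), -1))) = Add(Mul(38333, Pow(Rational(1, 35060), -1)), Mul(-14606, Pow(Mul(42393, Pow(Mul(11160, Pow(8168, -1)), -1)), -1))) = Add(Mul(38333, 35060), Mul(-14606, Pow(Mul(42393, Pow(Mul(11160, Rational(1, 8168)), -1)), -1))) = Add(1343954980, Mul(-14606, Pow(Mul(42393, Pow(Rational(1395, 1021), -1)), -1))) = Add(1343954980, Mul(-14606, Pow(Mul(42393, Rational(1021, 1395)), -1))) = Add(1343954980, Mul(-14606, Pow(Rational(14427751, 465), -1))) = Add(1343954980, Mul(-14606, Rational(465, 14427751))) = Add(1343954980, Rational(-6791790, 14427751)) = Rational(19390247799858190, 14427751)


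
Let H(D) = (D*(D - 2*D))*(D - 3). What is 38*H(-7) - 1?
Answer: 18619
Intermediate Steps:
H(D) = -D**2*(-3 + D) (H(D) = (D*(-D))*(-3 + D) = (-D**2)*(-3 + D) = -D**2*(-3 + D))
38*H(-7) - 1 = 38*((-7)**2*(3 - 1*(-7))) - 1 = 38*(49*(3 + 7)) - 1 = 38*(49*10) - 1 = 38*490 - 1 = 18620 - 1 = 18619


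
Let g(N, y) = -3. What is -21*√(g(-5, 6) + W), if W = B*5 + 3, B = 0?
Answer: 0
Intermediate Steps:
W = 3 (W = 0*5 + 3 = 0 + 3 = 3)
-21*√(g(-5, 6) + W) = -21*√(-3 + 3) = -21*√0 = -21*0 = 0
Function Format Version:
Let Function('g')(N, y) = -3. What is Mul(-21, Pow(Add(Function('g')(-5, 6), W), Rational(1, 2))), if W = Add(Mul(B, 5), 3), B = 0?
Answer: 0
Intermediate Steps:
W = 3 (W = Add(Mul(0, 5), 3) = Add(0, 3) = 3)
Mul(-21, Pow(Add(Function('g')(-5, 6), W), Rational(1, 2))) = Mul(-21, Pow(Add(-3, 3), Rational(1, 2))) = Mul(-21, Pow(0, Rational(1, 2))) = Mul(-21, 0) = 0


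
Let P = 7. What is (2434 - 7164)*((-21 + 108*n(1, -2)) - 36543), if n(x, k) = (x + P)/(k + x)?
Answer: 177034440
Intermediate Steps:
n(x, k) = (7 + x)/(k + x) (n(x, k) = (x + 7)/(k + x) = (7 + x)/(k + x))
(2434 - 7164)*((-21 + 108*n(1, -2)) - 36543) = (2434 - 7164)*((-21 + 108*((7 + 1)/(-2 + 1))) - 36543) = -4730*((-21 + 108*(8/(-1))) - 36543) = -4730*((-21 + 108*(-1*8)) - 36543) = -4730*((-21 + 108*(-8)) - 36543) = -4730*((-21 - 864) - 36543) = -4730*(-885 - 36543) = -4730*(-37428) = 177034440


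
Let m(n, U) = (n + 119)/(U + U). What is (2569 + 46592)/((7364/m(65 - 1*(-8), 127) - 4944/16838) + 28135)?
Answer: 9933275016/7653207365 ≈ 1.2979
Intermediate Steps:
m(n, U) = (119 + n)/(2*U) (m(n, U) = (119 + n)/((2*U)) = (119 + n)*(1/(2*U)) = (119 + n)/(2*U))
(2569 + 46592)/((7364/m(65 - 1*(-8), 127) - 4944/16838) + 28135) = (2569 + 46592)/((7364/(((½)*(119 + (65 - 1*(-8)))/127)) - 4944/16838) + 28135) = 49161/((7364/(((½)*(1/127)*(119 + (65 + 8)))) - 4944*1/16838) + 28135) = 49161/((7364/(((½)*(1/127)*(119 + 73))) - 2472/8419) + 28135) = 49161/((7364/(((½)*(1/127)*192)) - 2472/8419) + 28135) = 49161/((7364/(96/127) - 2472/8419) + 28135) = 49161/((7364*(127/96) - 2472/8419) + 28135) = 49161/((233807/24 - 2472/8419) + 28135) = 49161/(1968361805/202056 + 28135) = 49161/(7653207365/202056) = 49161*(202056/7653207365) = 9933275016/7653207365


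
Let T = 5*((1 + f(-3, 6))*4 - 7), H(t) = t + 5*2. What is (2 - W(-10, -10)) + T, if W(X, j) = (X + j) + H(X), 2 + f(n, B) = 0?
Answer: -33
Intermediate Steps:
f(n, B) = -2 (f(n, B) = -2 + 0 = -2)
H(t) = 10 + t (H(t) = t + 10 = 10 + t)
W(X, j) = 10 + j + 2*X (W(X, j) = (X + j) + (10 + X) = 10 + j + 2*X)
T = -55 (T = 5*((1 - 2)*4 - 7) = 5*(-1*4 - 7) = 5*(-4 - 7) = 5*(-11) = -55)
(2 - W(-10, -10)) + T = (2 - (10 - 10 + 2*(-10))) - 55 = (2 - (10 - 10 - 20)) - 55 = (2 - 1*(-20)) - 55 = (2 + 20) - 55 = 22 - 55 = -33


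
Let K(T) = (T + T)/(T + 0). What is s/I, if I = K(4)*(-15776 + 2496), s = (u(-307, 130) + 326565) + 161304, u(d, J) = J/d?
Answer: -149775653/8153920 ≈ -18.369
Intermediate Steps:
s = 149775653/307 (s = (130/(-307) + 326565) + 161304 = (130*(-1/307) + 326565) + 161304 = (-130/307 + 326565) + 161304 = 100255325/307 + 161304 = 149775653/307 ≈ 4.8787e+5)
K(T) = 2 (K(T) = (2*T)/T = 2)
I = -26560 (I = 2*(-15776 + 2496) = 2*(-13280) = -26560)
s/I = (149775653/307)/(-26560) = (149775653/307)*(-1/26560) = -149775653/8153920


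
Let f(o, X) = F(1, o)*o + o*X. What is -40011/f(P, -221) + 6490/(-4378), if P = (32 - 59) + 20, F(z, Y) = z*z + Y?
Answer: -8430944/316211 ≈ -26.662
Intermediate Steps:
F(z, Y) = Y + z² (F(z, Y) = z² + Y = Y + z²)
P = -7 (P = -27 + 20 = -7)
f(o, X) = X*o + o*(1 + o) (f(o, X) = (o + 1²)*o + o*X = (o + 1)*o + X*o = (1 + o)*o + X*o = o*(1 + o) + X*o = X*o + o*(1 + o))
-40011/f(P, -221) + 6490/(-4378) = -40011*(-1/(7*(1 - 221 - 7))) + 6490/(-4378) = -40011/((-7*(-227))) + 6490*(-1/4378) = -40011/1589 - 295/199 = -8430944/316211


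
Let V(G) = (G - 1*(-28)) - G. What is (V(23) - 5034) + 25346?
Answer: 20340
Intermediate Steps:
V(G) = 28 (V(G) = (G + 28) - G = (28 + G) - G = 28)
(V(23) - 5034) + 25346 = (28 - 5034) + 25346 = -5006 + 25346 = 20340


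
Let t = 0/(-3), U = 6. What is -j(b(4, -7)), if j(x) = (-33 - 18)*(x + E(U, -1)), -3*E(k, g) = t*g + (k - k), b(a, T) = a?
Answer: 204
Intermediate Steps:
t = 0 (t = 0*(-1/3) = 0)
E(k, g) = 0 (E(k, g) = -(0*g + (k - k))/3 = -(0 + 0)/3 = -1/3*0 = 0)
j(x) = -51*x (j(x) = (-33 - 18)*(x + 0) = -51*x)
-j(b(4, -7)) = -(-51)*4 = -1*(-204) = 204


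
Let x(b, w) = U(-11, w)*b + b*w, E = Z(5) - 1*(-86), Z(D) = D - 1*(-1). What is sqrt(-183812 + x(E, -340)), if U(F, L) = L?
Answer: 14*I*sqrt(1257) ≈ 496.36*I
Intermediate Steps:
Z(D) = 1 + D (Z(D) = D + 1 = 1 + D)
E = 92 (E = (1 + 5) - 1*(-86) = 6 + 86 = 92)
x(b, w) = 2*b*w (x(b, w) = w*b + b*w = b*w + b*w = 2*b*w)
sqrt(-183812 + x(E, -340)) = sqrt(-183812 + 2*92*(-340)) = sqrt(-183812 - 62560) = sqrt(-246372) = 14*I*sqrt(1257)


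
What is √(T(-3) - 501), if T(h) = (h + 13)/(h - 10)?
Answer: I*√84799/13 ≈ 22.4*I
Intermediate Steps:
T(h) = (13 + h)/(-10 + h)
√(T(-3) - 501) = √((13 - 3)/(-10 - 3) - 501) = √(10/(-13) - 501) = √(-1/13*10 - 501) = √(-10/13 - 501) = √(-6523/13) = I*√84799/13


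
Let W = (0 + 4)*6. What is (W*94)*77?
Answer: 173712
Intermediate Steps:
W = 24 (W = 4*6 = 24)
(W*94)*77 = (24*94)*77 = 2256*77 = 173712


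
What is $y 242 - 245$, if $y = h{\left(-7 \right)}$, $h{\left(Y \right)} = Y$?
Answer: $-1939$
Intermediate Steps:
$y = -7$
$y 242 - 245 = \left(-7\right) 242 - 245 = -1694 - 245 = -1939$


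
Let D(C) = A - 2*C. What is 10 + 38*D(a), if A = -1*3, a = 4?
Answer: -408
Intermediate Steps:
A = -3
D(C) = -3 - 2*C
10 + 38*D(a) = 10 + 38*(-3 - 2*4) = 10 + 38*(-3 - 8) = 10 + 38*(-11) = 10 - 418 = -408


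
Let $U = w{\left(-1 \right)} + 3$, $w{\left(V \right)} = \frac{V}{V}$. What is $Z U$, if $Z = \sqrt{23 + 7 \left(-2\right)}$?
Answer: $12$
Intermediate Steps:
$w{\left(V \right)} = 1$
$U = 4$ ($U = 1 + 3 = 4$)
$Z = 3$ ($Z = \sqrt{23 - 14} = \sqrt{9} = 3$)
$Z U = 3 \cdot 4 = 12$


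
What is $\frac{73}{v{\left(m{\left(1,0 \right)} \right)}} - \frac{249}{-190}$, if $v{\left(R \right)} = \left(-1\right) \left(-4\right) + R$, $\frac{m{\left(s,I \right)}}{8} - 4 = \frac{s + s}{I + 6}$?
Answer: $\frac{35247}{11020} \approx 3.1985$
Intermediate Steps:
$m{\left(s,I \right)} = 32 + \frac{16 s}{6 + I}$ ($m{\left(s,I \right)} = 32 + 8 \frac{s + s}{I + 6} = 32 + 8 \frac{2 s}{6 + I} = 32 + \frac{16 s}{6 + I}$)
$v{\left(R \right)} = 4 + R$
$\frac{73}{v{\left(m{\left(1,0 \right)} \right)}} - \frac{249}{-190} = \frac{73}{4 + \frac{16 \left(12 + 1 + 2 \cdot 0\right)}{6 + 0}} - \frac{249}{-190} = \frac{73}{4 + \frac{16 \left(12 + 1 + 0\right)}{6}} - - \frac{249}{190} = \frac{73}{4 + 16 \cdot \frac{1}{6} \cdot 13} + \frac{249}{190} = \frac{73}{4 + \frac{104}{3}} + \frac{249}{190} = \frac{73}{\frac{116}{3}} + \frac{249}{190} = 73 \cdot \frac{3}{116} + \frac{249}{190} = \frac{219}{116} + \frac{249}{190} = \frac{35247}{11020}$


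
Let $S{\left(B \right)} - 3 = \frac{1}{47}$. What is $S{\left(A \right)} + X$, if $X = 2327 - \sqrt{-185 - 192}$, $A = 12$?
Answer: $\frac{109511}{47} - i \sqrt{377} \approx 2330.0 - 19.416 i$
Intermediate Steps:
$S{\left(B \right)} = \frac{142}{47}$ ($S{\left(B \right)} = 3 + \frac{1}{47} = \frac{142}{47}$)
$X = 2327 - i \sqrt{377}$ ($X = 2327 - \sqrt{-377} = 2327 - i \sqrt{377} \approx 2327.0 - 19.416 i$)
$S{\left(A \right)} + X = \frac{142}{47} + \left(2327 - i \sqrt{377}\right) = \frac{109511}{47} - i \sqrt{377}$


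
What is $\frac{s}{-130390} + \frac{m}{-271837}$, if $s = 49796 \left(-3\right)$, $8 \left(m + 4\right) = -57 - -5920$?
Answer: $\frac{2746721881}{2403039080} \approx 1.143$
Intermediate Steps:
$m = \frac{5831}{8}$ ($m = -4 + \frac{-57 - -5920}{8} = -4 + \frac{-57 + 5920}{8} = -4 + \frac{1}{8} \cdot 5863 = -4 + \frac{5863}{8} = \frac{5831}{8} \approx 728.88$)
$s = -149388$
$\frac{s}{-130390} + \frac{m}{-271837} = - \frac{149388}{-130390} + \frac{5831}{8 \left(-271837\right)} = \left(-149388\right) \left(- \frac{1}{130390}\right) + \frac{5831}{8} \left(- \frac{1}{271837}\right) = \frac{1266}{1105} - \frac{5831}{2174696} = \frac{2746721881}{2403039080}$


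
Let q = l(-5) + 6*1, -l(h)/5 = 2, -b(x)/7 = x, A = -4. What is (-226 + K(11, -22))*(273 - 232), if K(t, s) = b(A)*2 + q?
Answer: -7134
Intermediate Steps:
b(x) = -7*x
l(h) = -10 (l(h) = -5*2 = -10)
q = -4 (q = -10 + 6*1 = -10 + 6 = -4)
K(t, s) = 52 (K(t, s) = -7*(-4)*2 - 4 = 28*2 - 4 = 56 - 4 = 52)
(-226 + K(11, -22))*(273 - 232) = (-226 + 52)*(273 - 232) = -174*41 = -7134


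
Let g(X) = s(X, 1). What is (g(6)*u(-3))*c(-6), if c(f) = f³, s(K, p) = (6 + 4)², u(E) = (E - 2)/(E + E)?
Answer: -18000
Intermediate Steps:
u(E) = (-2 + E)/(2*E) (u(E) = (-2 + E)/((2*E)) = (-2 + E)*(1/(2*E)) = (-2 + E)/(2*E))
s(K, p) = 100 (s(K, p) = 10² = 100)
g(X) = 100
(g(6)*u(-3))*c(-6) = (100*((½)*(-2 - 3)/(-3)))*(-6)³ = (100*((½)*(-⅓)*(-5)))*(-216) = (100*(⅚))*(-216) = (250/3)*(-216) = -18000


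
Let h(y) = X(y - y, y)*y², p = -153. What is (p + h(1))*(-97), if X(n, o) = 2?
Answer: 14647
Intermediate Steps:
h(y) = 2*y²
(p + h(1))*(-97) = (-153 + 2*1²)*(-97) = (-153 + 2*1)*(-97) = (-153 + 2)*(-97) = -151*(-97) = 14647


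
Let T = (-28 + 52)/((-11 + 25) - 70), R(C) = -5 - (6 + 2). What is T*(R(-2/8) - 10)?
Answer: 69/7 ≈ 9.8571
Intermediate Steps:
R(C) = -13 (R(C) = -5 - 1*8 = -5 - 8 = -13)
T = -3/7 (T = 24/(14 - 70) = 24/(-56) = 24*(-1/56) = -3/7 ≈ -0.42857)
T*(R(-2/8) - 10) = -3*(-13 - 10)/7 = -3/7*(-23) = 69/7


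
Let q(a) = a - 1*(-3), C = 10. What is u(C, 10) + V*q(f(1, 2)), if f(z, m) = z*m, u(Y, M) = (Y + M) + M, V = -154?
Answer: -740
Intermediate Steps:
u(Y, M) = Y + 2*M (u(Y, M) = (M + Y) + M = Y + 2*M)
f(z, m) = m*z
q(a) = 3 + a (q(a) = a + 3 = 3 + a)
u(C, 10) + V*q(f(1, 2)) = (10 + 2*10) - 154*(3 + 2*1) = (10 + 20) - 154*(3 + 2) = 30 - 154*5 = 30 - 770 = -740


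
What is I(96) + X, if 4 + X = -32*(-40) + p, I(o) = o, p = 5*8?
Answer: 1412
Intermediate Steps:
p = 40
X = 1316 (X = -4 + (-32*(-40) + 40) = -4 + (1280 + 40) = -4 + 1320 = 1316)
I(96) + X = 96 + 1316 = 1412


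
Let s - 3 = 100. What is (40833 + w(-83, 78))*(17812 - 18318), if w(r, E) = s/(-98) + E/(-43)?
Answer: -43530721817/2107 ≈ -2.0660e+7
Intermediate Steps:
s = 103 (s = 3 + 100 = 103)
w(r, E) = -103/98 - E/43 (w(r, E) = 103/(-98) + E/(-43) = 103*(-1/98) + E*(-1/43) = -103/98 - E/43)
(40833 + w(-83, 78))*(17812 - 18318) = (40833 + (-103/98 - 1/43*78))*(17812 - 18318) = (40833 + (-103/98 - 78/43))*(-506) = (40833 - 12073/4214)*(-506) = (172058189/4214)*(-506) = -43530721817/2107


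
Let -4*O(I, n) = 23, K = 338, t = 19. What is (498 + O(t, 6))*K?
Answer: 332761/2 ≈ 1.6638e+5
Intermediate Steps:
O(I, n) = -23/4 (O(I, n) = -¼*23 = -23/4)
(498 + O(t, 6))*K = (498 - 23/4)*338 = (1969/4)*338 = 332761/2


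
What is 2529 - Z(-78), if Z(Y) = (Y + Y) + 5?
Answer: 2680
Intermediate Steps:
Z(Y) = 5 + 2*Y (Z(Y) = 2*Y + 5 = 5 + 2*Y)
2529 - Z(-78) = 2529 - (5 + 2*(-78)) = 2529 - (5 - 156) = 2529 - 1*(-151) = 2529 + 151 = 2680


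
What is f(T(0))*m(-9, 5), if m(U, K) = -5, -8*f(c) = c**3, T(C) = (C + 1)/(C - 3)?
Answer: -5/216 ≈ -0.023148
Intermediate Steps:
T(C) = (1 + C)/(-3 + C)
f(c) = -c**3/8
f(T(0))*m(-9, 5) = -(1 + 0)**3/(-3 + 0)**3/8*(-5) = -(1/(-3))**3/8*(-5) = -(-1/3*1)**3/8*(-5) = -(-1/3)**3/8*(-5) = -1/8*(-1/27)*(-5) = (1/216)*(-5) = -5/216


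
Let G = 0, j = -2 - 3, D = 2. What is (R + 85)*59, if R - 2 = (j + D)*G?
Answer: 5133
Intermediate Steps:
j = -5
R = 2 (R = 2 + (-5 + 2)*0 = 2 - 3*0 = 2 + 0 = 2)
(R + 85)*59 = (2 + 85)*59 = 87*59 = 5133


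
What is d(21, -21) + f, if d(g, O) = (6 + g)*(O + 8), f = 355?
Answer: 4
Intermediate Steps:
d(g, O) = (6 + g)*(8 + O)
d(21, -21) + f = (48 + 6*(-21) + 8*21 - 21*21) + 355 = (48 - 126 + 168 - 441) + 355 = -351 + 355 = 4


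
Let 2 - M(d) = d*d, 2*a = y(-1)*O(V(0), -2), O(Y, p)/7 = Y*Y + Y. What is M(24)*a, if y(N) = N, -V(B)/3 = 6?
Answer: 614754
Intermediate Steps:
V(B) = -18 (V(B) = -3*6 = -18)
O(Y, p) = 7*Y + 7*Y² (O(Y, p) = 7*(Y*Y + Y) = 7*(Y² + Y) = 7*(Y + Y²) = 7*Y + 7*Y²)
a = -1071 (a = (-7*(-18)*(1 - 18))/2 = (-7*(-18)*(-17))/2 = (-1*2142)/2 = (½)*(-2142) = -1071)
M(d) = 2 - d² (M(d) = 2 - d*d = 2 - d²)
M(24)*a = (2 - 1*24²)*(-1071) = (2 - 1*576)*(-1071) = (2 - 576)*(-1071) = -574*(-1071) = 614754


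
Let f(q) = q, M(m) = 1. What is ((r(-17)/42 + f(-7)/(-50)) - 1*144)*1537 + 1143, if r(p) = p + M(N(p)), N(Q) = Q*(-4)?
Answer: -231583111/1050 ≈ -2.2056e+5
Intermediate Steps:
N(Q) = -4*Q
r(p) = 1 + p (r(p) = p + 1 = 1 + p)
((r(-17)/42 + f(-7)/(-50)) - 1*144)*1537 + 1143 = (((1 - 17)/42 - 7/(-50)) - 1*144)*1537 + 1143 = ((-16*1/42 - 7*(-1/50)) - 144)*1537 + 1143 = ((-8/21 + 7/50) - 144)*1537 + 1143 = (-253/1050 - 144)*1537 + 1143 = -151453/1050*1537 + 1143 = -232783261/1050 + 1143 = -231583111/1050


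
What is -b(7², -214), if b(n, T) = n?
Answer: -49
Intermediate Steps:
-b(7², -214) = -1*7² = -1*49 = -49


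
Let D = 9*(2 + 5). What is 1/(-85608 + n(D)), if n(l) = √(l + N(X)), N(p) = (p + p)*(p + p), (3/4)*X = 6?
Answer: -2952/252714805 - √319/7328729345 ≈ -1.1684e-5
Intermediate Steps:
X = 8 (X = (4/3)*6 = 8)
N(p) = 4*p² (N(p) = (2*p)*(2*p) = 4*p²)
D = 63 (D = 9*7 = 63)
n(l) = √(256 + l) (n(l) = √(l + 4*8²) = √(l + 4*64) = √(l + 256) = √(256 + l))
1/(-85608 + n(D)) = 1/(-85608 + √(256 + 63)) = 1/(-85608 + √319)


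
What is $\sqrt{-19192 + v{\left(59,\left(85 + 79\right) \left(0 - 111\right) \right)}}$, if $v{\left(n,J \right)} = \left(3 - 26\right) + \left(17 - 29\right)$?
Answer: $i \sqrt{19227} \approx 138.66 i$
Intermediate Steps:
$v{\left(n,J \right)} = -35$ ($v{\left(n,J \right)} = -23 - 12 = -35$)
$\sqrt{-19192 + v{\left(59,\left(85 + 79\right) \left(0 - 111\right) \right)}} = \sqrt{-19192 - 35} = \sqrt{-19227} = i \sqrt{19227}$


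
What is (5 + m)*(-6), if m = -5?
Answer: 0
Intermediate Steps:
(5 + m)*(-6) = (5 - 5)*(-6) = 0*(-6) = 0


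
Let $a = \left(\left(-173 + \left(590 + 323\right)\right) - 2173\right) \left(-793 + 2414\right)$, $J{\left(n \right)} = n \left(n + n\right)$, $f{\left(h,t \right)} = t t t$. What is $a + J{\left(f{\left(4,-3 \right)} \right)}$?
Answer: $-2321435$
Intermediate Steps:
$f{\left(h,t \right)} = t^{3}$ ($f{\left(h,t \right)} = t^{2} t = t^{3}$)
$J{\left(n \right)} = 2 n^{2}$ ($J{\left(n \right)} = n 2 n = 2 n^{2}$)
$a = -2322893$ ($a = \left(\left(-173 + 913\right) - 2173\right) 1621 = \left(740 - 2173\right) 1621 = \left(-1433\right) 1621 = -2322893$)
$a + J{\left(f{\left(4,-3 \right)} \right)} = -2322893 + 2 \left(\left(-3\right)^{3}\right)^{2} = -2322893 + 2 \left(-27\right)^{2} = -2322893 + 2 \cdot 729 = -2322893 + 1458 = -2321435$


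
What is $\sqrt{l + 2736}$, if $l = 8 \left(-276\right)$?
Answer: $4 \sqrt{33} \approx 22.978$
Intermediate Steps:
$l = -2208$
$\sqrt{l + 2736} = \sqrt{-2208 + 2736} = \sqrt{528} = 4 \sqrt{33}$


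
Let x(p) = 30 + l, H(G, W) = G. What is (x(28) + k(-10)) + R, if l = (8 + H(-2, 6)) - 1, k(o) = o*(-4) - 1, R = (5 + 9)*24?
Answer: 410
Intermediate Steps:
R = 336 (R = 14*24 = 336)
k(o) = -1 - 4*o (k(o) = -4*o - 1 = -1 - 4*o)
l = 5 (l = (8 - 2) - 1 = 6 - 1 = 5)
x(p) = 35 (x(p) = 30 + 5 = 35)
(x(28) + k(-10)) + R = (35 + (-1 - 4*(-10))) + 336 = (35 + (-1 + 40)) + 336 = (35 + 39) + 336 = 74 + 336 = 410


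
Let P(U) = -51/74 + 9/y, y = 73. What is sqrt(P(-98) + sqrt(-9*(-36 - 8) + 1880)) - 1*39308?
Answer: -39308 + sqrt(-16513914 + 58363208*sqrt(569))/5402 ≈ -39301.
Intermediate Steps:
P(U) = -3057/5402 (P(U) = -51/74 + 9/73 = -3057/5402)
sqrt(P(-98) + sqrt(-9*(-36 - 8) + 1880)) - 1*39308 = sqrt(-3057/5402 + sqrt(-9*(-36 - 8) + 1880)) - 1*39308 = sqrt(-3057/5402 + sqrt(-9*(-44) + 1880)) - 39308 = sqrt(-3057/5402 + sqrt(396 + 1880)) - 39308 = sqrt(-3057/5402 + sqrt(2276)) - 39308 = sqrt(-3057/5402 + 2*sqrt(569)) - 39308 = -39308 + sqrt(-3057/5402 + 2*sqrt(569))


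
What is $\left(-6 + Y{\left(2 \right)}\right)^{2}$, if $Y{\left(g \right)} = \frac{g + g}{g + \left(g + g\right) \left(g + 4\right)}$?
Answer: $\frac{5776}{169} \approx 34.177$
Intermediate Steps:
$Y{\left(g \right)} = \frac{2 g}{g + 2 g \left(4 + g\right)}$
$\left(-6 + Y{\left(2 \right)}\right)^{2} = \left(-6 + \frac{2}{9 + 2 \cdot 2}\right)^{2} = \left(-6 + \frac{2}{9 + 4}\right)^{2} = \left(-6 + \frac{2}{13}\right)^{2} = \left(- \frac{76}{13}\right)^{2} = \frac{5776}{169}$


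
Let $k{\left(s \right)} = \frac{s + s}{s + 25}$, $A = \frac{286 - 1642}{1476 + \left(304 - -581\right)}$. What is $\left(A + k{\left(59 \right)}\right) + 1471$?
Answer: $\frac{48649883}{33054} \approx 1471.8$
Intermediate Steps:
$A = - \frac{452}{787}$ ($A = - \frac{1356}{1476 + \left(304 + 581\right)} = - \frac{1356}{1476 + 885} = - \frac{1356}{2361} = \left(-1356\right) \frac{1}{2361} = - \frac{452}{787} \approx -0.57433$)
$k{\left(s \right)} = \frac{2 s}{25 + s}$
$\left(A + k{\left(59 \right)}\right) + 1471 = \left(- \frac{452}{787} + 2 \cdot 59 \frac{1}{25 + 59}\right) + 1471 = \left(- \frac{452}{787} + 2 \cdot 59 \cdot \frac{1}{84}\right) + 1471 = \left(- \frac{452}{787} + \frac{59}{42}\right) + 1471 = \frac{27449}{33054} + 1471 = \frac{48649883}{33054}$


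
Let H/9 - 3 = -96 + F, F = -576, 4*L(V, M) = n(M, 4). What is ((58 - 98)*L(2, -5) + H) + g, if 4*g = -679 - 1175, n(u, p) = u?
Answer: -12869/2 ≈ -6434.5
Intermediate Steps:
L(V, M) = M/4
H = -6021 (H = 27 + 9*(-96 - 576) = 27 + 9*(-672) = 27 - 6048 = -6021)
g = -927/2 (g = (-679 - 1175)/4 = (1/4)*(-1854) = -927/2 ≈ -463.50)
((58 - 98)*L(2, -5) + H) + g = ((58 - 98)*((1/4)*(-5)) - 6021) - 927/2 = (-40*(-5/4) - 6021) - 927/2 = (50 - 6021) - 927/2 = -5971 - 927/2 = -12869/2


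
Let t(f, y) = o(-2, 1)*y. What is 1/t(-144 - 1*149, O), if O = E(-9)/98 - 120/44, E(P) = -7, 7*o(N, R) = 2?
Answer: -539/431 ≈ -1.2506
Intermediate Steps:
o(N, R) = 2/7 (o(N, R) = (⅐)*2 = 2/7)
O = -431/154 (O = -7/98 - 120/44 = -7*1/98 - 120*1/44 = -1/14 - 30/11 = -431/154 ≈ -2.7987)
t(f, y) = 2*y/7
1/t(-144 - 1*149, O) = 1/((2/7)*(-431/154)) = 1/(-431/539) = -539/431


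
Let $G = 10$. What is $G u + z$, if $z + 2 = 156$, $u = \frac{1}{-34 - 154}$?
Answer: $\frac{14471}{94} \approx 153.95$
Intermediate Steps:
$u = - \frac{1}{188}$ ($u = \frac{1}{-188} = - \frac{1}{188} \approx -0.0053191$)
$z = 154$ ($z = -2 + 156 = 154$)
$G u + z = 10 \left(- \frac{1}{188}\right) + 154 = - \frac{5}{94} + 154 = \frac{14471}{94}$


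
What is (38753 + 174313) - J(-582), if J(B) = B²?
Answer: -125658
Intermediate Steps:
(38753 + 174313) - J(-582) = (38753 + 174313) - 1*(-582)² = 213066 - 1*338724 = 213066 - 338724 = -125658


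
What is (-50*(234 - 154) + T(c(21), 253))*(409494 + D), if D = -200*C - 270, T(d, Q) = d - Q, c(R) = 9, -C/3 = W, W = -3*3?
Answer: -1713829056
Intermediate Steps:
W = -9
C = 27 (C = -3*(-9) = 27)
D = -5670 (D = -200*27 - 270 = -5400 - 270 = -5670)
(-50*(234 - 154) + T(c(21), 253))*(409494 + D) = (-50*(234 - 154) + (9 - 1*253))*(409494 - 5670) = (-50*80 + (9 - 253))*403824 = (-4000 - 244)*403824 = -4244*403824 = -1713829056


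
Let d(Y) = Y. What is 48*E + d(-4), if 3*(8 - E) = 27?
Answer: -52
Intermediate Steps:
E = -1 (E = 8 - 1/3*27 = 8 - 9 = -1)
48*E + d(-4) = 48*(-1) - 4 = -48 - 4 = -52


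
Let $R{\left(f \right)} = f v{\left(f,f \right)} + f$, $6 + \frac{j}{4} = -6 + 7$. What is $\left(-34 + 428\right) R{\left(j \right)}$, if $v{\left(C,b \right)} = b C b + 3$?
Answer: $63008480$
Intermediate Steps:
$j = -20$ ($j = -24 + 4 \left(-6 + 7\right) = -24 + 4 \cdot 1 = -24 + 4 = -20$)
$v{\left(C,b \right)} = 3 + C b^{2}$ ($v{\left(C,b \right)} = C b b + 3 = C b^{2} + 3 = 3 + C b^{2}$)
$R{\left(f \right)} = f + f \left(3 + f^{3}\right)$ ($R{\left(f \right)} = f \left(3 + f f^{2}\right) + f = f \left(3 + f^{3}\right) + f = f + f \left(3 + f^{3}\right)$)
$\left(-34 + 428\right) R{\left(j \right)} = \left(-34 + 428\right) \left(- 20 \left(4 + \left(-20\right)^{3}\right)\right) = 394 \left(- 20 \left(4 - 8000\right)\right) = 394 \left(\left(-20\right) \left(-7996\right)\right) = 394 \cdot 159920 = 63008480$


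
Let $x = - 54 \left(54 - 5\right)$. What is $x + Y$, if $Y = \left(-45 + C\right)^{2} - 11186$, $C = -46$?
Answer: $-5551$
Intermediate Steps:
$Y = -2905$ ($Y = \left(-45 - 46\right)^{2} - 11186 = \left(-91\right)^{2} - 11186 = 8281 - 11186 = -2905$)
$x = -2646$ ($x = \left(-54\right) 49 = -2646$)
$x + Y = -2646 - 2905 = -5551$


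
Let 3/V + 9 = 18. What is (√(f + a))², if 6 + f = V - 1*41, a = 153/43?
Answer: -5561/129 ≈ -43.109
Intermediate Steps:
V = ⅓ (V = 3/(-9 + 18) = 3/9 = 3*(⅑) = ⅓ ≈ 0.33333)
a = 153/43 (a = 153*(1/43) = 153/43 ≈ 3.5581)
f = -140/3 (f = -6 + (⅓ - 1*41) = -6 + (⅓ - 41) = -6 - 122/3 = -140/3 ≈ -46.667)
(√(f + a))² = (√(-140/3 + 153/43))² = (√(-5561/129))² = (I*√717369/129)² = -5561/129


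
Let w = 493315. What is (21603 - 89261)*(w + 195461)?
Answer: -46601206608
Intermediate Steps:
(21603 - 89261)*(w + 195461) = (21603 - 89261)*(493315 + 195461) = -67658*688776 = -46601206608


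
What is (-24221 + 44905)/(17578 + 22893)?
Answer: 20684/40471 ≈ 0.51108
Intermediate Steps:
(-24221 + 44905)/(17578 + 22893) = 20684/40471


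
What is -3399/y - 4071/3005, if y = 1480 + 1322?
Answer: -7206979/2806670 ≈ -2.5678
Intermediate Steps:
y = 2802
-3399/y - 4071/3005 = -3399/2802 - 4071/3005 = -3399*1/2802 - 4071*1/3005 = -1133/934 - 4071/3005 = -7206979/2806670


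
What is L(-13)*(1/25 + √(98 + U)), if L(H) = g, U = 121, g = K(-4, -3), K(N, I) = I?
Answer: -3/25 - 3*√219 ≈ -44.516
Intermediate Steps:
g = -3
L(H) = -3
L(-13)*(1/25 + √(98 + U)) = -3*(1/25 + √(98 + 121)) = -3*(1/25 + √219) = -3/25 - 3*√219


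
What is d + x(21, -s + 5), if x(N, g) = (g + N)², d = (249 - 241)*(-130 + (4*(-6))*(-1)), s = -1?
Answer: -119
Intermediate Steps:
d = -848 (d = 8*(-130 - 24*(-1)) = 8*(-130 + 24) = 8*(-106) = -848)
x(N, g) = (N + g)²
d + x(21, -s + 5) = -848 + (21 + (-1*(-1) + 5))² = -848 + (21 + (1 + 5))² = -848 + (21 + 6)² = -848 + 27² = -848 + 729 = -119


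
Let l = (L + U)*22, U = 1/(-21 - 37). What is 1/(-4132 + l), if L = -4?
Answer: -29/122391 ≈ -0.00023695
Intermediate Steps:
U = -1/58 (U = 1/(-58) = -1/58 ≈ -0.017241)
l = -2563/29 (l = (-4 - 1/58)*22 = -233/58*22 = -2563/29 ≈ -88.379)
1/(-4132 + l) = 1/(-4132 - 2563/29) = 1/(-122391/29) = -29/122391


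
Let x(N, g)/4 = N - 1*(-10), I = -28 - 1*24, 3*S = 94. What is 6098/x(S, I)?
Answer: 9147/248 ≈ 36.883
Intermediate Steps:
S = 94/3 (S = (1/3)*94 = 94/3 ≈ 31.333)
I = -52 (I = -28 - 24 = -52)
x(N, g) = 40 + 4*N (x(N, g) = 4*(N - 1*(-10)) = 4*(N + 10) = 4*(10 + N) = 40 + 4*N)
6098/x(S, I) = 6098/(40 + 4*(94/3)) = 6098/(40 + 376/3) = 6098/(496/3) = 6098*(3/496) = 9147/248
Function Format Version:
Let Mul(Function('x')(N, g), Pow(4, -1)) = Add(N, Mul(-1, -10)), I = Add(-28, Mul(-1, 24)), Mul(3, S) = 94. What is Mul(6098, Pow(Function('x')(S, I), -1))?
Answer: Rational(9147, 248) ≈ 36.883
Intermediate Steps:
S = Rational(94, 3) (S = Mul(Rational(1, 3), 94) = Rational(94, 3) ≈ 31.333)
I = -52 (I = Add(-28, -24) = -52)
Function('x')(N, g) = Add(40, Mul(4, N)) (Function('x')(N, g) = Mul(4, Add(N, Mul(-1, -10))) = Mul(4, Add(N, 10)) = Mul(4, Add(10, N)) = Add(40, Mul(4, N)))
Mul(6098, Pow(Function('x')(S, I), -1)) = Mul(6098, Pow(Add(40, Mul(4, Rational(94, 3))), -1)) = Mul(6098, Pow(Add(40, Rational(376, 3)), -1)) = Mul(6098, Pow(Rational(496, 3), -1)) = Mul(6098, Rational(3, 496)) = Rational(9147, 248)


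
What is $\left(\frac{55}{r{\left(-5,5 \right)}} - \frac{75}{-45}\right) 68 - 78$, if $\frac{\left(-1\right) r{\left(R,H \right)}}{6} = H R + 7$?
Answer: $\frac{1889}{27} \approx 69.963$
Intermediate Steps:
$r{\left(R,H \right)} = -42 - 6 H R$ ($r{\left(R,H \right)} = - 6 \left(H R + 7\right) = - 6 \left(7 + H R\right) = -42 - 6 H R$)
$\left(\frac{55}{r{\left(-5,5 \right)}} - \frac{75}{-45}\right) 68 - 78 = \left(\frac{55}{-42 - 30 \left(-5\right)} - \frac{75}{-45}\right) 68 - 78 = \left(\frac{55}{-42 + 150} - - \frac{5}{3}\right) 68 - 78 = \left(\frac{55}{108} + \frac{5}{3}\right) 68 - 78 = \frac{235}{108} \cdot 68 - 78 = \frac{3995}{27} - 78 = \frac{1889}{27}$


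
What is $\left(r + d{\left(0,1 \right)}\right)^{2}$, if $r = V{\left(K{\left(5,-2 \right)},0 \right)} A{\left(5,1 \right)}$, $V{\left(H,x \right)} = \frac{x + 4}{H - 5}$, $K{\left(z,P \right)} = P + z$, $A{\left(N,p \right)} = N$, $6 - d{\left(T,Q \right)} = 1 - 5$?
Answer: $0$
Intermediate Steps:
$d{\left(T,Q \right)} = 10$ ($d{\left(T,Q \right)} = 6 - \left(1 - 5\right) = 6 - -4 = 6 + 4 = 10$)
$V{\left(H,x \right)} = \frac{4 + x}{-5 + H}$
$r = -10$ ($r = \frac{4 + 0}{-5 + \left(-2 + 5\right)} 5 = \frac{1}{-5 + 3} \cdot 4 \cdot 5 = \frac{1}{-2} \cdot 4 \cdot 5 = \left(- \frac{1}{2}\right) 4 \cdot 5 = \left(-2\right) 5 = -10$)
$\left(r + d{\left(0,1 \right)}\right)^{2} = \left(-10 + 10\right)^{2} = 0^{2} = 0$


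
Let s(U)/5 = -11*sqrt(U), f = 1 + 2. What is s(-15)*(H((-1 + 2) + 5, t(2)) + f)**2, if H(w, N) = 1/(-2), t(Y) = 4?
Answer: -1375*I*sqrt(15)/4 ≈ -1331.3*I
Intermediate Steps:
f = 3
H(w, N) = -1/2
s(U) = -55*sqrt(U) (s(U) = 5*(-11*sqrt(U)) = -55*sqrt(U))
s(-15)*(H((-1 + 2) + 5, t(2)) + f)**2 = (-55*I*sqrt(15))*(-1/2 + 3)**2 = (-55*I*sqrt(15))*(5/2)**2 = -55*I*sqrt(15)*(25/4) = -1375*I*sqrt(15)/4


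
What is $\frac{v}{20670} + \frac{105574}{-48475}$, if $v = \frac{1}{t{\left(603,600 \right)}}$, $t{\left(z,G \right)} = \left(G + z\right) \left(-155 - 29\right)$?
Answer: $- \frac{13801073193161}{6336853988400} \approx -2.1779$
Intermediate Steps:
$t{\left(z,G \right)} = - 184 G - 184 z$ ($t{\left(z,G \right)} = \left(G + z\right) \left(-184\right) = - 184 G - 184 z$)
$v = - \frac{1}{221352}$ ($v = \frac{1}{\left(-184\right) 600 - 110952} = \frac{1}{-110400 - 110952} = \frac{1}{-221352} = - \frac{1}{221352} \approx -4.5177 \cdot 10^{-6}$)
$\frac{v}{20670} + \frac{105574}{-48475} = - \frac{1}{221352 \cdot 20670} + \frac{105574}{-48475} = \left(- \frac{1}{221352}\right) \frac{1}{20670} + 105574 \left(- \frac{1}{48475}\right) = - \frac{1}{4575345840} - \frac{15082}{6925} = - \frac{13801073193161}{6336853988400}$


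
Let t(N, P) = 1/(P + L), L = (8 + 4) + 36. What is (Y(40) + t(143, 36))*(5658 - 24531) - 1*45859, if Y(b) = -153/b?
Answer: 7309553/280 ≈ 26106.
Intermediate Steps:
L = 48 (L = 12 + 36 = 48)
t(N, P) = 1/(48 + P) (t(N, P) = 1/(P + 48) = 1/(48 + P))
(Y(40) + t(143, 36))*(5658 - 24531) - 1*45859 = (-153/40 + 1/(48 + 36))*(5658 - 24531) - 1*45859 = (-153*1/40 + 1/84)*(-18873) - 45859 = (-153/40 + 1/84)*(-18873) - 45859 = -3203/840*(-18873) - 45859 = 20150073/280 - 45859 = 7309553/280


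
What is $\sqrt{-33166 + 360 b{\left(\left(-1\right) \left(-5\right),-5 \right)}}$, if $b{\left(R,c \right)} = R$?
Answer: $i \sqrt{31366} \approx 177.1 i$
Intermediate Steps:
$\sqrt{-33166 + 360 b{\left(\left(-1\right) \left(-5\right),-5 \right)}} = \sqrt{-33166 + 360 \left(\left(-1\right) \left(-5\right)\right)} = \sqrt{-33166 + 360 \cdot 5} = \sqrt{-33166 + 1800} = \sqrt{-31366} = i \sqrt{31366}$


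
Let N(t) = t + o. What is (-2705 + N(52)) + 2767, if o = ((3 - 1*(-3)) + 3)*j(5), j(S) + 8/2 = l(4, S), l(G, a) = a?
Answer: 123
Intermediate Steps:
j(S) = -4 + S
o = 9 (o = ((3 - 1*(-3)) + 3)*(-4 + 5) = ((3 + 3) + 3)*1 = (6 + 3)*1 = 9*1 = 9)
N(t) = 9 + t (N(t) = t + 9 = 9 + t)
(-2705 + N(52)) + 2767 = (-2705 + (9 + 52)) + 2767 = (-2705 + 61) + 2767 = -2644 + 2767 = 123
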